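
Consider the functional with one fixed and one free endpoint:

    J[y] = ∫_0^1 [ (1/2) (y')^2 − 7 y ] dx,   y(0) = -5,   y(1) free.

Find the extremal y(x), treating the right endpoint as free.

The Lagrangian L = (1/2) (y')^2 − 7 y gives
    ∂L/∂y = −7,   ∂L/∂y' = y'.
Euler-Lagrange: d/dx(y') − (−7) = 0, i.e. y'' + 7 = 0, so
    y(x) = −(7/2) x^2 + C1 x + C2.
Fixed left endpoint y(0) = -5 ⇒ C2 = -5.
The right endpoint x = 1 is free, so the natural (transversality) condition is ∂L/∂y' |_{x=1} = 0, i.e. y'(1) = 0.
Compute y'(x) = −7 x + C1, so y'(1) = −7 + C1 = 0 ⇒ C1 = 7.
Therefore the extremal is
    y(x) = −(7/2) x^2 + 7 x − 5.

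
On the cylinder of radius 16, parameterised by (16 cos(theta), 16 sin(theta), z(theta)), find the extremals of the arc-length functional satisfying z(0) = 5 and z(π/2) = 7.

Parameterise the cylinder of radius R = 16 as
    r(θ) = (16 cos θ, 16 sin θ, z(θ)).
The arc-length element is
    ds = sqrt(256 + (dz/dθ)^2) dθ,
so the Lagrangian is L = sqrt(256 + z'^2).
L depends on z' only, not on z or θ, so ∂L/∂z = 0 and
    ∂L/∂z' = z' / sqrt(256 + z'^2).
The Euler-Lagrange equation gives
    d/dθ( z' / sqrt(256 + z'^2) ) = 0,
so z' is constant. Integrating once:
    z(θ) = a θ + b,
a helix on the cylinder (a straight line when the cylinder is unrolled). The constants a, b are determined by the endpoint conditions.
With endpoint conditions z(0) = 5 and z(π/2) = 7: from z(0) = b we get b = 5, and a·π/2 + 5 = 7 gives a = 4/π, so
    z(θ) = (4/π) θ + 5.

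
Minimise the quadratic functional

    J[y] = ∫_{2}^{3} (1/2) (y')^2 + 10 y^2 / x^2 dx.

The Lagrangian is L = (1/2) (y')^2 + 10 y^2 / x^2.
Compute ∂L/∂y = 20y/x^2, ∂L/∂y' = y'.
The Euler-Lagrange equation d/dx(∂L/∂y') − ∂L/∂y = 0 reduces to
    y'' − 20/x^2 · y = 0  (x > 0).
Its general solution is
    y(x) = A x^5 + B x^(-4),
with A, B fixed by the endpoint conditions.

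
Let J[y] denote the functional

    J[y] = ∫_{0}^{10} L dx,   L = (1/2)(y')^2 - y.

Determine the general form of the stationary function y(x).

The Lagrangian is L = (1/2)(y')^2 - y.
∂L/∂y = -1.
∂L/∂y' = y'.
The Euler-Lagrange equation d/dx(∂L/∂y') − ∂L/∂y = 0 becomes:
    y'' + 1 = 0
General solution: y(x) = -x^2/2 + A x + B, where A and B are arbitrary constants fixed by the endpoint conditions.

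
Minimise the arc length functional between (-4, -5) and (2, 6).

Arc-length functional: J[y] = ∫ sqrt(1 + (y')^2) dx.
Lagrangian L = sqrt(1 + (y')^2) has no explicit y dependence, so ∂L/∂y = 0 and the Euler-Lagrange equation gives
    d/dx( y' / sqrt(1 + (y')^2) ) = 0  ⇒  y' / sqrt(1 + (y')^2) = const.
Hence y' is constant, so y(x) is affine.
Fitting the endpoints (-4, -5) and (2, 6):
    slope m = (6 − (-5)) / (2 − (-4)) = 11/6,
    intercept c = (-5) − m·(-4) = 7/3.
Extremal: y(x) = (11/6) x + 7/3.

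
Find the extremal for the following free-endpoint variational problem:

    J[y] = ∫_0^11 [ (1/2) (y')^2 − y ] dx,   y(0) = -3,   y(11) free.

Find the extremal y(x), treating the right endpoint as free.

The Lagrangian L = (1/2) (y')^2 − y gives
    ∂L/∂y = −1,   ∂L/∂y' = y'.
Euler-Lagrange: d/dx(y') − (−1) = 0, i.e. y'' + 1 = 0, so
    y(x) = −(1/2) x^2 + C1 x + C2.
Fixed left endpoint y(0) = -3 ⇒ C2 = -3.
The right endpoint x = 11 is free, so the natural (transversality) condition is ∂L/∂y' |_{x=11} = 0, i.e. y'(11) = 0.
Compute y'(x) = −1 x + C1, so y'(11) = −11 + C1 = 0 ⇒ C1 = 11.
Therefore the extremal is
    y(x) = −x^2/2 + 11 x − 3.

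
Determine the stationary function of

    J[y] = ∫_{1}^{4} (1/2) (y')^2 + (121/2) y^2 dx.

The Lagrangian is L = (1/2) (y')^2 + (121/2) y^2.
Compute ∂L/∂y = 121y, ∂L/∂y' = y'.
The Euler-Lagrange equation d/dx(∂L/∂y') − ∂L/∂y = 0 reduces to
    y'' − 121 y = 0.
Its general solution is
    y(x) = A e^(11x) + B e^(−11x),
with A, B fixed by the endpoint conditions.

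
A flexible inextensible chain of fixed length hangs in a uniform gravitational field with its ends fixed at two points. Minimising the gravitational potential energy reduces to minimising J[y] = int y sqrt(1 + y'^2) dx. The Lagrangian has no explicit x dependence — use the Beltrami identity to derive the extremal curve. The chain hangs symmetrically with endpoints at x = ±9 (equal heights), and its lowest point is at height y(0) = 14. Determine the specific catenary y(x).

The Lagrangian L(y, y') = y sqrt(1 + y'^2) has no explicit x dependence, so the Beltrami identity applies:
    L − y' ∂L/∂y' = C.
Compute ∂L/∂y' = y · y' / sqrt(1 + y'^2). Then
    L − y' ∂L/∂y'
    = y sqrt(1 + y'^2) − y · y'^2 / sqrt(1 + y'^2)
    = y (1 + y'^2 − y'^2) / sqrt(1 + y'^2)
    = y / sqrt(1 + y'^2) = C.
Squaring gives y^2 = C^2 (1 + y'^2), i.e.
    y'^2 = y^2 / C^2 − 1.
Separating variables,
    dy / sqrt(y^2 − C^2) = dx / C,
and integrating gives arccosh(y / C) = (x − a)/C, so
    y(x) = C cosh((x − a)/C),
the catenary. The constants C and a are fixed by the two endpoint conditions (and, for the hanging-chain problem, the length constraint selects C).
Now fit the given data. The endpoints x = ±9 are symmetric at equal height, so the catenary is even about its minimum: a = 0 and y(x) = C cosh(x/C). The lowest point is y(0) = C cosh(0) = C, and we are told y(0) = 14, so C = 14. Therefore
    y(x) = 14 cosh(x/14),
and at the endpoints
    y(±9) = 14 cosh(9/14).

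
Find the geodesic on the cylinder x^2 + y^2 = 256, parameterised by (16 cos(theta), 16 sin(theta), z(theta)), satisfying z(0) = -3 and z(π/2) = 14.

Parameterise the cylinder of radius R = 16 as
    r(θ) = (16 cos θ, 16 sin θ, z(θ)).
The arc-length element is
    ds = sqrt(256 + (dz/dθ)^2) dθ,
so the Lagrangian is L = sqrt(256 + z'^2).
L depends on z' only, not on z or θ, so ∂L/∂z = 0 and
    ∂L/∂z' = z' / sqrt(256 + z'^2).
The Euler-Lagrange equation gives
    d/dθ( z' / sqrt(256 + z'^2) ) = 0,
so z' is constant. Integrating once:
    z(θ) = a θ + b,
a helix on the cylinder (a straight line when the cylinder is unrolled). The constants a, b are determined by the endpoint conditions.
With endpoint conditions z(0) = -3 and z(π/2) = 14: from z(0) = b we get b = -3, and a·π/2 + -3 = 14 gives a = 34/π, so
    z(θ) = (34/π) θ − 3.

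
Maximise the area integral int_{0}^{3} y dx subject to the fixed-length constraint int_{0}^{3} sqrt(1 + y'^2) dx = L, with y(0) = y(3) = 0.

Set up the augmented Lagrangian using a multiplier λ for the length constraint:
    F(y, y') = y − λ sqrt(1 + y'^2).
F has no explicit x dependence, so the Beltrami identity yields a first integral
    F − y' ∂F/∂y' = C.
Compute ∂F/∂y' = −λ y' / sqrt(1 + y'^2). Then
    y − λ sqrt(1 + y'^2) + λ y'^2 / sqrt(1 + y'^2) = C
    ⇒  y − λ / sqrt(1 + y'^2) = C.
Solving for y' and integrating gives
    (x − a)^2 + (y − b)^2 = λ^2,
a circular arc of radius λ. The constants a, b are determined by the endpoint conditions y(0) = y(3) = 0, and λ is fixed implicitly by the length constraint
    ∫_{0}^{3} sqrt(1 + y'^2) dx = L.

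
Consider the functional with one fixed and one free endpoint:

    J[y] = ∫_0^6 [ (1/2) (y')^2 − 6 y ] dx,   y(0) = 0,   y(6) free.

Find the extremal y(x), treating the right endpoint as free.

The Lagrangian L = (1/2) (y')^2 − 6 y gives
    ∂L/∂y = −6,   ∂L/∂y' = y'.
Euler-Lagrange: d/dx(y') − (−6) = 0, i.e. y'' + 6 = 0, so
    y(x) = −(6/2) x^2 + C1 x + C2.
Fixed left endpoint y(0) = 0 ⇒ C2 = 0.
The right endpoint x = 6 is free, so the natural (transversality) condition is ∂L/∂y' |_{x=6} = 0, i.e. y'(6) = 0.
Compute y'(x) = −6 x + C1, so y'(6) = −36 + C1 = 0 ⇒ C1 = 36.
Therefore the extremal is
    y(x) = −3 x^2 + 36 x.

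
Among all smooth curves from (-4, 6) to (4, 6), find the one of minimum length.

Arc-length functional: J[y] = ∫ sqrt(1 + (y')^2) dx.
Lagrangian L = sqrt(1 + (y')^2) has no explicit y dependence, so ∂L/∂y = 0 and the Euler-Lagrange equation gives
    d/dx( y' / sqrt(1 + (y')^2) ) = 0  ⇒  y' / sqrt(1 + (y')^2) = const.
Hence y' is constant, so y(x) is affine.
Fitting the endpoints (-4, 6) and (4, 6):
    slope m = (6 − 6) / (4 − (-4)) = 0,
    intercept c = 6 − m·(-4) = 6.
Extremal: y(x) = 6.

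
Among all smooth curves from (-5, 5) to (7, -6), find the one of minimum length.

Arc-length functional: J[y] = ∫ sqrt(1 + (y')^2) dx.
Lagrangian L = sqrt(1 + (y')^2) has no explicit y dependence, so ∂L/∂y = 0 and the Euler-Lagrange equation gives
    d/dx( y' / sqrt(1 + (y')^2) ) = 0  ⇒  y' / sqrt(1 + (y')^2) = const.
Hence y' is constant, so y(x) is affine.
Fitting the endpoints (-5, 5) and (7, -6):
    slope m = ((-6) − 5) / (7 − (-5)) = -11/12,
    intercept c = 5 − m·(-5) = 5/12.
Extremal: y(x) = (-11/12) x + 5/12.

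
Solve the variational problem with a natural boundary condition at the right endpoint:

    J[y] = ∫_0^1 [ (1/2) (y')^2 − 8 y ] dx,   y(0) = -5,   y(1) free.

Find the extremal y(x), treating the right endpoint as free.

The Lagrangian L = (1/2) (y')^2 − 8 y gives
    ∂L/∂y = −8,   ∂L/∂y' = y'.
Euler-Lagrange: d/dx(y') − (−8) = 0, i.e. y'' + 8 = 0, so
    y(x) = −(8/2) x^2 + C1 x + C2.
Fixed left endpoint y(0) = -5 ⇒ C2 = -5.
The right endpoint x = 1 is free, so the natural (transversality) condition is ∂L/∂y' |_{x=1} = 0, i.e. y'(1) = 0.
Compute y'(x) = −8 x + C1, so y'(1) = −8 + C1 = 0 ⇒ C1 = 8.
Therefore the extremal is
    y(x) = −4 x^2 + 8 x − 5.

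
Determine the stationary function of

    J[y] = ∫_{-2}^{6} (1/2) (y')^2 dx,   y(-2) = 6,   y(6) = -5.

The Lagrangian is L = (1/2) (y')^2.
Compute ∂L/∂y = 0, ∂L/∂y' = y'.
The Euler-Lagrange equation d/dx(∂L/∂y') − ∂L/∂y = 0 reduces to
    y'' = 0.
Its general solution is
    y(x) = A x + B,
with A, B fixed by the endpoint conditions.
Applying the endpoint conditions y(-2) = 6 and y(6) = -5: solve A·-2 + B = 6 and A·6 + B = -5. Subtracting gives A(6 − -2) = -5 − 6, so A = -11/8, and B = 6 − A·-2 = 13/4. Therefore
    y(x) = (-11/8) x + 13/4.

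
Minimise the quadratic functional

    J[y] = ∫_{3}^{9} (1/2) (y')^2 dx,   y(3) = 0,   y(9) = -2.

The Lagrangian is L = (1/2) (y')^2.
Compute ∂L/∂y = 0, ∂L/∂y' = y'.
The Euler-Lagrange equation d/dx(∂L/∂y') − ∂L/∂y = 0 reduces to
    y'' = 0.
Its general solution is
    y(x) = A x + B,
with A, B fixed by the endpoint conditions.
Applying the endpoint conditions y(3) = 0 and y(9) = -2: solve A·3 + B = 0 and A·9 + B = -2. Subtracting gives A(9 − 3) = -2 − 0, so A = -1/3, and B = 0 − A·3 = 1. Therefore
    y(x) = (-1/3) x + 1.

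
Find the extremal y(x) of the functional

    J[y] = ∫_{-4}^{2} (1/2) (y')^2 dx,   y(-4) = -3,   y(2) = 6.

The Lagrangian is L = (1/2) (y')^2.
Compute ∂L/∂y = 0, ∂L/∂y' = y'.
The Euler-Lagrange equation d/dx(∂L/∂y') − ∂L/∂y = 0 reduces to
    y'' = 0.
Its general solution is
    y(x) = A x + B,
with A, B fixed by the endpoint conditions.
Applying the endpoint conditions y(-4) = -3 and y(2) = 6: solve A·-4 + B = -3 and A·2 + B = 6. Subtracting gives A(2 − -4) = 6 − -3, so A = 3/2, and B = -3 − A·-4 = 3. Therefore
    y(x) = (3/2) x + 3.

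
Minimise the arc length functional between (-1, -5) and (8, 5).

Arc-length functional: J[y] = ∫ sqrt(1 + (y')^2) dx.
Lagrangian L = sqrt(1 + (y')^2) has no explicit y dependence, so ∂L/∂y = 0 and the Euler-Lagrange equation gives
    d/dx( y' / sqrt(1 + (y')^2) ) = 0  ⇒  y' / sqrt(1 + (y')^2) = const.
Hence y' is constant, so y(x) is affine.
Fitting the endpoints (-1, -5) and (8, 5):
    slope m = (5 − (-5)) / (8 − (-1)) = 10/9,
    intercept c = (-5) − m·(-1) = -35/9.
Extremal: y(x) = (10/9) x - 35/9.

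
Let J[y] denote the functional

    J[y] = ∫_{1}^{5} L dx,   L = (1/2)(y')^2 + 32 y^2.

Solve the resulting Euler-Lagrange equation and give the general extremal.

The Lagrangian is L = (1/2)(y')^2 + 32 y^2.
∂L/∂y = 64y.
∂L/∂y' = y'.
The Euler-Lagrange equation d/dx(∂L/∂y') − ∂L/∂y = 0 becomes:
    y'' - 64 y = 0
General solution: y(x) = A e^(8x) + B e^(-8x), where A and B are arbitrary constants fixed by the endpoint conditions.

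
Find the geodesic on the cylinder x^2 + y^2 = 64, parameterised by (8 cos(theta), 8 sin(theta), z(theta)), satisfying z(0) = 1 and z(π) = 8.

Parameterise the cylinder of radius R = 8 as
    r(θ) = (8 cos θ, 8 sin θ, z(θ)).
The arc-length element is
    ds = sqrt(64 + (dz/dθ)^2) dθ,
so the Lagrangian is L = sqrt(64 + z'^2).
L depends on z' only, not on z or θ, so ∂L/∂z = 0 and
    ∂L/∂z' = z' / sqrt(64 + z'^2).
The Euler-Lagrange equation gives
    d/dθ( z' / sqrt(64 + z'^2) ) = 0,
so z' is constant. Integrating once:
    z(θ) = a θ + b,
a helix on the cylinder (a straight line when the cylinder is unrolled). The constants a, b are determined by the endpoint conditions.
With endpoint conditions z(0) = 1 and z(π) = 8: from z(0) = b we get b = 1, and a·π + 1 = 8 gives a = 7/π, so
    z(θ) = (7/π) θ + 1.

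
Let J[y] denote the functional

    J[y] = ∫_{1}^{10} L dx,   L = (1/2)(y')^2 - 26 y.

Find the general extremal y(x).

The Lagrangian is L = (1/2)(y')^2 - 26 y.
∂L/∂y = -26.
∂L/∂y' = y'.
The Euler-Lagrange equation d/dx(∂L/∂y') − ∂L/∂y = 0 becomes:
    y'' + 26 = 0
General solution: y(x) = -13 x^2 + A x + B, where A and B are arbitrary constants fixed by the endpoint conditions.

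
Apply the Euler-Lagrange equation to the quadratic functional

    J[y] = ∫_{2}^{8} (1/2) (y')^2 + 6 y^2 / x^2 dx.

The Lagrangian is L = (1/2) (y')^2 + 6 y^2 / x^2.
Compute ∂L/∂y = 12y/x^2, ∂L/∂y' = y'.
The Euler-Lagrange equation d/dx(∂L/∂y') − ∂L/∂y = 0 reduces to
    y'' − 12/x^2 · y = 0  (x > 0).
Its general solution is
    y(x) = A x^4 + B x^(-3),
with A, B fixed by the endpoint conditions.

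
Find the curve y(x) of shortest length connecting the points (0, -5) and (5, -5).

Arc-length functional: J[y] = ∫ sqrt(1 + (y')^2) dx.
Lagrangian L = sqrt(1 + (y')^2) has no explicit y dependence, so ∂L/∂y = 0 and the Euler-Lagrange equation gives
    d/dx( y' / sqrt(1 + (y')^2) ) = 0  ⇒  y' / sqrt(1 + (y')^2) = const.
Hence y' is constant, so y(x) is affine.
Fitting the endpoints (0, -5) and (5, -5):
    slope m = ((-5) − (-5)) / (5 − 0) = 0,
    intercept c = (-5) − m·0 = -5.
Extremal: y(x) = -5.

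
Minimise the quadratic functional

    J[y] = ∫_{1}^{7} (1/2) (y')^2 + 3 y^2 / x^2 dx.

The Lagrangian is L = (1/2) (y')^2 + 3 y^2 / x^2.
Compute ∂L/∂y = 6y/x^2, ∂L/∂y' = y'.
The Euler-Lagrange equation d/dx(∂L/∂y') − ∂L/∂y = 0 reduces to
    y'' − 6/x^2 · y = 0  (x > 0).
Its general solution is
    y(x) = A x^3 + B x^(-2),
with A, B fixed by the endpoint conditions.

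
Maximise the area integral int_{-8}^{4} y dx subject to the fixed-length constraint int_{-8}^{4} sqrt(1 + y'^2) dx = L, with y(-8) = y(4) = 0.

Set up the augmented Lagrangian using a multiplier λ for the length constraint:
    F(y, y') = y − λ sqrt(1 + y'^2).
F has no explicit x dependence, so the Beltrami identity yields a first integral
    F − y' ∂F/∂y' = C.
Compute ∂F/∂y' = −λ y' / sqrt(1 + y'^2). Then
    y − λ sqrt(1 + y'^2) + λ y'^2 / sqrt(1 + y'^2) = C
    ⇒  y − λ / sqrt(1 + y'^2) = C.
Solving for y' and integrating gives
    (x − a)^2 + (y − b)^2 = λ^2,
a circular arc of radius λ. The constants a, b are determined by the endpoint conditions y(-8) = y(4) = 0, and λ is fixed implicitly by the length constraint
    ∫_{-8}^{4} sqrt(1 + y'^2) dx = L.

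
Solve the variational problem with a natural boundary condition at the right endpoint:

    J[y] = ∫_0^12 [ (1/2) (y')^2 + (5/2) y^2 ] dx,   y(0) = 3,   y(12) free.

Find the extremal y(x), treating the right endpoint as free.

The Lagrangian L = (1/2) (y')^2 + (5/2) y^2 gives
    ∂L/∂y = 5 y,   ∂L/∂y' = y'.
Euler-Lagrange: y'' − 5 y = 0.
With k = sqrt(5), the general solution is
    y(x) = A cosh(sqrt(5) x) + B sinh(sqrt(5) x).
Fixed left endpoint y(0) = 3 ⇒ A = 3.
The right endpoint x = 12 is free, so the natural (transversality) condition is ∂L/∂y' |_{x=12} = 0, i.e. y'(12) = 0.
Compute y'(x) = A k sinh(k x) + B k cosh(k x), so
    y'(12) = A k sinh(k·12) + B k cosh(k·12) = 0
    ⇒ B = −A tanh(k·12) = − 3 tanh(sqrt(5)·12).
Therefore the extremal is
    y(x) = 3 cosh(sqrt(5) x) − 3 tanh(sqrt(5)·12) sinh(sqrt(5) x).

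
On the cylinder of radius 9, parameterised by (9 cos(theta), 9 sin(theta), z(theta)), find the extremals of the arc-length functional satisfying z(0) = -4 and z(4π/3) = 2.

Parameterise the cylinder of radius R = 9 as
    r(θ) = (9 cos θ, 9 sin θ, z(θ)).
The arc-length element is
    ds = sqrt(81 + (dz/dθ)^2) dθ,
so the Lagrangian is L = sqrt(81 + z'^2).
L depends on z' only, not on z or θ, so ∂L/∂z = 0 and
    ∂L/∂z' = z' / sqrt(81 + z'^2).
The Euler-Lagrange equation gives
    d/dθ( z' / sqrt(81 + z'^2) ) = 0,
so z' is constant. Integrating once:
    z(θ) = a θ + b,
a helix on the cylinder (a straight line when the cylinder is unrolled). The constants a, b are determined by the endpoint conditions.
With endpoint conditions z(0) = -4 and z(4π/3) = 2: from z(0) = b we get b = -4, and a·4π/3 + -4 = 2 gives a = 9/(2π), so
    z(θ) = (9/(2π)) θ − 4.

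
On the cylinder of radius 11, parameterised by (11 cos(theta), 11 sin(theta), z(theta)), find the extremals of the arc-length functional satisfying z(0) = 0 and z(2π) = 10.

Parameterise the cylinder of radius R = 11 as
    r(θ) = (11 cos θ, 11 sin θ, z(θ)).
The arc-length element is
    ds = sqrt(121 + (dz/dθ)^2) dθ,
so the Lagrangian is L = sqrt(121 + z'^2).
L depends on z' only, not on z or θ, so ∂L/∂z = 0 and
    ∂L/∂z' = z' / sqrt(121 + z'^2).
The Euler-Lagrange equation gives
    d/dθ( z' / sqrt(121 + z'^2) ) = 0,
so z' is constant. Integrating once:
    z(θ) = a θ + b,
a helix on the cylinder (a straight line when the cylinder is unrolled). The constants a, b are determined by the endpoint conditions.
With endpoint conditions z(0) = 0 and z(2π) = 10: from z(0) = b we get b = 0, and a·2π + 0 = 10 gives a = 5/π, so
    z(θ) = (5/π) θ.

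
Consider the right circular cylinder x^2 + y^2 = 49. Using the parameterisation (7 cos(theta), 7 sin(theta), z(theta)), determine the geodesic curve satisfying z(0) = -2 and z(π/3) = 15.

Parameterise the cylinder of radius R = 7 as
    r(θ) = (7 cos θ, 7 sin θ, z(θ)).
The arc-length element is
    ds = sqrt(49 + (dz/dθ)^2) dθ,
so the Lagrangian is L = sqrt(49 + z'^2).
L depends on z' only, not on z or θ, so ∂L/∂z = 0 and
    ∂L/∂z' = z' / sqrt(49 + z'^2).
The Euler-Lagrange equation gives
    d/dθ( z' / sqrt(49 + z'^2) ) = 0,
so z' is constant. Integrating once:
    z(θ) = a θ + b,
a helix on the cylinder (a straight line when the cylinder is unrolled). The constants a, b are determined by the endpoint conditions.
With endpoint conditions z(0) = -2 and z(π/3) = 15: from z(0) = b we get b = -2, and a·π/3 + -2 = 15 gives a = 51/π, so
    z(θ) = (51/π) θ − 2.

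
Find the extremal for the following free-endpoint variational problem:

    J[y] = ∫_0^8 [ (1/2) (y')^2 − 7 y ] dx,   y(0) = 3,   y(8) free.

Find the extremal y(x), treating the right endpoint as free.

The Lagrangian L = (1/2) (y')^2 − 7 y gives
    ∂L/∂y = −7,   ∂L/∂y' = y'.
Euler-Lagrange: d/dx(y') − (−7) = 0, i.e. y'' + 7 = 0, so
    y(x) = −(7/2) x^2 + C1 x + C2.
Fixed left endpoint y(0) = 3 ⇒ C2 = 3.
The right endpoint x = 8 is free, so the natural (transversality) condition is ∂L/∂y' |_{x=8} = 0, i.e. y'(8) = 0.
Compute y'(x) = −7 x + C1, so y'(8) = −56 + C1 = 0 ⇒ C1 = 56.
Therefore the extremal is
    y(x) = −(7/2) x^2 + 56 x + 3.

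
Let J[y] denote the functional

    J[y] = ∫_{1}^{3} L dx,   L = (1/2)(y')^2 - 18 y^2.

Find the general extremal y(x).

The Lagrangian is L = (1/2)(y')^2 - 18 y^2.
∂L/∂y = -36y.
∂L/∂y' = y'.
The Euler-Lagrange equation d/dx(∂L/∂y') − ∂L/∂y = 0 becomes:
    y'' + 36 y = 0
General solution: y(x) = A sin(6x) + B cos(6x), where A and B are arbitrary constants fixed by the endpoint conditions.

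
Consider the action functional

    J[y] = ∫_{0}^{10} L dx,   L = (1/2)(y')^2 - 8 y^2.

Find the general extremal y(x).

The Lagrangian is L = (1/2)(y')^2 - 8 y^2.
∂L/∂y = -16y.
∂L/∂y' = y'.
The Euler-Lagrange equation d/dx(∂L/∂y') − ∂L/∂y = 0 becomes:
    y'' + 16 y = 0
General solution: y(x) = A sin(4x) + B cos(4x), where A and B are arbitrary constants fixed by the endpoint conditions.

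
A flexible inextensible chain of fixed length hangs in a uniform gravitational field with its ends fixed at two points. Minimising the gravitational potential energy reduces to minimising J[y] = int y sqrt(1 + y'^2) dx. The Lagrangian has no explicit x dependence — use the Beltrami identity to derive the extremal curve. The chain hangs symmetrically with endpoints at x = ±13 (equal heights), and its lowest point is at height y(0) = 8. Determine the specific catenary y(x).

The Lagrangian L(y, y') = y sqrt(1 + y'^2) has no explicit x dependence, so the Beltrami identity applies:
    L − y' ∂L/∂y' = C.
Compute ∂L/∂y' = y · y' / sqrt(1 + y'^2). Then
    L − y' ∂L/∂y'
    = y sqrt(1 + y'^2) − y · y'^2 / sqrt(1 + y'^2)
    = y (1 + y'^2 − y'^2) / sqrt(1 + y'^2)
    = y / sqrt(1 + y'^2) = C.
Squaring gives y^2 = C^2 (1 + y'^2), i.e.
    y'^2 = y^2 / C^2 − 1.
Separating variables,
    dy / sqrt(y^2 − C^2) = dx / C,
and integrating gives arccosh(y / C) = (x − a)/C, so
    y(x) = C cosh((x − a)/C),
the catenary. The constants C and a are fixed by the two endpoint conditions (and, for the hanging-chain problem, the length constraint selects C).
Now fit the given data. The endpoints x = ±13 are symmetric at equal height, so the catenary is even about its minimum: a = 0 and y(x) = C cosh(x/C). The lowest point is y(0) = C cosh(0) = C, and we are told y(0) = 8, so C = 8. Therefore
    y(x) = 8 cosh(x/8),
and at the endpoints
    y(±13) = 8 cosh(13/8).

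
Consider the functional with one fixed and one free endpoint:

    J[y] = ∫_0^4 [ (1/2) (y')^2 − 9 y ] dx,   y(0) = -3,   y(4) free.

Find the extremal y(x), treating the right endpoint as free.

The Lagrangian L = (1/2) (y')^2 − 9 y gives
    ∂L/∂y = −9,   ∂L/∂y' = y'.
Euler-Lagrange: d/dx(y') − (−9) = 0, i.e. y'' + 9 = 0, so
    y(x) = −(9/2) x^2 + C1 x + C2.
Fixed left endpoint y(0) = -3 ⇒ C2 = -3.
The right endpoint x = 4 is free, so the natural (transversality) condition is ∂L/∂y' |_{x=4} = 0, i.e. y'(4) = 0.
Compute y'(x) = −9 x + C1, so y'(4) = −36 + C1 = 0 ⇒ C1 = 36.
Therefore the extremal is
    y(x) = −(9/2) x^2 + 36 x − 3.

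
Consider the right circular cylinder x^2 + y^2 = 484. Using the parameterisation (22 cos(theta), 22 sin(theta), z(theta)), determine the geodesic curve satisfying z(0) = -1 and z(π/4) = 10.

Parameterise the cylinder of radius R = 22 as
    r(θ) = (22 cos θ, 22 sin θ, z(θ)).
The arc-length element is
    ds = sqrt(484 + (dz/dθ)^2) dθ,
so the Lagrangian is L = sqrt(484 + z'^2).
L depends on z' only, not on z or θ, so ∂L/∂z = 0 and
    ∂L/∂z' = z' / sqrt(484 + z'^2).
The Euler-Lagrange equation gives
    d/dθ( z' / sqrt(484 + z'^2) ) = 0,
so z' is constant. Integrating once:
    z(θ) = a θ + b,
a helix on the cylinder (a straight line when the cylinder is unrolled). The constants a, b are determined by the endpoint conditions.
With endpoint conditions z(0) = -1 and z(π/4) = 10: from z(0) = b we get b = -1, and a·π/4 + -1 = 10 gives a = 44/π, so
    z(θ) = (44/π) θ − 1.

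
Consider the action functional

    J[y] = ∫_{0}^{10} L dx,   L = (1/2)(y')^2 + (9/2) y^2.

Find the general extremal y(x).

The Lagrangian is L = (1/2)(y')^2 + (9/2) y^2.
∂L/∂y = 9y.
∂L/∂y' = y'.
The Euler-Lagrange equation d/dx(∂L/∂y') − ∂L/∂y = 0 becomes:
    y'' - 9 y = 0
General solution: y(x) = A e^(3x) + B e^(-3x), where A and B are arbitrary constants fixed by the endpoint conditions.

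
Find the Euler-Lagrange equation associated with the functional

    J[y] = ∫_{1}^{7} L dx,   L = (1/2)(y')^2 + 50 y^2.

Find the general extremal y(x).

The Lagrangian is L = (1/2)(y')^2 + 50 y^2.
∂L/∂y = 100y.
∂L/∂y' = y'.
The Euler-Lagrange equation d/dx(∂L/∂y') − ∂L/∂y = 0 becomes:
    y'' - 100 y = 0
General solution: y(x) = A e^(10x) + B e^(-10x), where A and B are arbitrary constants fixed by the endpoint conditions.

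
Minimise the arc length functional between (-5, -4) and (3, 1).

Arc-length functional: J[y] = ∫ sqrt(1 + (y')^2) dx.
Lagrangian L = sqrt(1 + (y')^2) has no explicit y dependence, so ∂L/∂y = 0 and the Euler-Lagrange equation gives
    d/dx( y' / sqrt(1 + (y')^2) ) = 0  ⇒  y' / sqrt(1 + (y')^2) = const.
Hence y' is constant, so y(x) is affine.
Fitting the endpoints (-5, -4) and (3, 1):
    slope m = (1 − (-4)) / (3 − (-5)) = 5/8,
    intercept c = (-4) − m·(-5) = -7/8.
Extremal: y(x) = (5/8) x - 7/8.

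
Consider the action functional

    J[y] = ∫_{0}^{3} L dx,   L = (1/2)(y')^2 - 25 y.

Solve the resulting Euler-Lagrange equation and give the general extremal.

The Lagrangian is L = (1/2)(y')^2 - 25 y.
∂L/∂y = -25.
∂L/∂y' = y'.
The Euler-Lagrange equation d/dx(∂L/∂y') − ∂L/∂y = 0 becomes:
    y'' + 25 = 0
General solution: y(x) = -(25/2) x^2 + A x + B, where A and B are arbitrary constants fixed by the endpoint conditions.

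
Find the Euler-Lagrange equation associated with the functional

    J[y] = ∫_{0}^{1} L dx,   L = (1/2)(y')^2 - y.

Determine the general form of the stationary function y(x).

The Lagrangian is L = (1/2)(y')^2 - y.
∂L/∂y = -1.
∂L/∂y' = y'.
The Euler-Lagrange equation d/dx(∂L/∂y') − ∂L/∂y = 0 becomes:
    y'' + 1 = 0
General solution: y(x) = -x^2/2 + A x + B, where A and B are arbitrary constants fixed by the endpoint conditions.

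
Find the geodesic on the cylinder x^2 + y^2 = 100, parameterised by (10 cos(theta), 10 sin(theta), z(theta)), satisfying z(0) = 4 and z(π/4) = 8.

Parameterise the cylinder of radius R = 10 as
    r(θ) = (10 cos θ, 10 sin θ, z(θ)).
The arc-length element is
    ds = sqrt(100 + (dz/dθ)^2) dθ,
so the Lagrangian is L = sqrt(100 + z'^2).
L depends on z' only, not on z or θ, so ∂L/∂z = 0 and
    ∂L/∂z' = z' / sqrt(100 + z'^2).
The Euler-Lagrange equation gives
    d/dθ( z' / sqrt(100 + z'^2) ) = 0,
so z' is constant. Integrating once:
    z(θ) = a θ + b,
a helix on the cylinder (a straight line when the cylinder is unrolled). The constants a, b are determined by the endpoint conditions.
With endpoint conditions z(0) = 4 and z(π/4) = 8: from z(0) = b we get b = 4, and a·π/4 + 4 = 8 gives a = 16/π, so
    z(θ) = (16/π) θ + 4.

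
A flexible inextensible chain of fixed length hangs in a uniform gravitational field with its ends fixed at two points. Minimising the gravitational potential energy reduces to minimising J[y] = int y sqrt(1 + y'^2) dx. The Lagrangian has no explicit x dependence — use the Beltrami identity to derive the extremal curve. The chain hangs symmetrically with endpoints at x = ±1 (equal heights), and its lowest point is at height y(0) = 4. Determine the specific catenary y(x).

The Lagrangian L(y, y') = y sqrt(1 + y'^2) has no explicit x dependence, so the Beltrami identity applies:
    L − y' ∂L/∂y' = C.
Compute ∂L/∂y' = y · y' / sqrt(1 + y'^2). Then
    L − y' ∂L/∂y'
    = y sqrt(1 + y'^2) − y · y'^2 / sqrt(1 + y'^2)
    = y (1 + y'^2 − y'^2) / sqrt(1 + y'^2)
    = y / sqrt(1 + y'^2) = C.
Squaring gives y^2 = C^2 (1 + y'^2), i.e.
    y'^2 = y^2 / C^2 − 1.
Separating variables,
    dy / sqrt(y^2 − C^2) = dx / C,
and integrating gives arccosh(y / C) = (x − a)/C, so
    y(x) = C cosh((x − a)/C),
the catenary. The constants C and a are fixed by the two endpoint conditions (and, for the hanging-chain problem, the length constraint selects C).
Now fit the given data. The endpoints x = ±1 are symmetric at equal height, so the catenary is even about its minimum: a = 0 and y(x) = C cosh(x/C). The lowest point is y(0) = C cosh(0) = C, and we are told y(0) = 4, so C = 4. Therefore
    y(x) = 4 cosh(x/4),
and at the endpoints
    y(±1) = 4 cosh(1/4).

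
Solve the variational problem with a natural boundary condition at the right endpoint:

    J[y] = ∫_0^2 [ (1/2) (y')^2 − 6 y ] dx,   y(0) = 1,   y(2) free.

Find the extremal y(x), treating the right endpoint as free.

The Lagrangian L = (1/2) (y')^2 − 6 y gives
    ∂L/∂y = −6,   ∂L/∂y' = y'.
Euler-Lagrange: d/dx(y') − (−6) = 0, i.e. y'' + 6 = 0, so
    y(x) = −(6/2) x^2 + C1 x + C2.
Fixed left endpoint y(0) = 1 ⇒ C2 = 1.
The right endpoint x = 2 is free, so the natural (transversality) condition is ∂L/∂y' |_{x=2} = 0, i.e. y'(2) = 0.
Compute y'(x) = −6 x + C1, so y'(2) = −12 + C1 = 0 ⇒ C1 = 12.
Therefore the extremal is
    y(x) = −3 x^2 + 12 x + 1.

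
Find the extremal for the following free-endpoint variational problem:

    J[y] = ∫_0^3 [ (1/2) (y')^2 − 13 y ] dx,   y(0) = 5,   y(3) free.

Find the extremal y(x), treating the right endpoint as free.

The Lagrangian L = (1/2) (y')^2 − 13 y gives
    ∂L/∂y = −13,   ∂L/∂y' = y'.
Euler-Lagrange: d/dx(y') − (−13) = 0, i.e. y'' + 13 = 0, so
    y(x) = −(13/2) x^2 + C1 x + C2.
Fixed left endpoint y(0) = 5 ⇒ C2 = 5.
The right endpoint x = 3 is free, so the natural (transversality) condition is ∂L/∂y' |_{x=3} = 0, i.e. y'(3) = 0.
Compute y'(x) = −13 x + C1, so y'(3) = −39 + C1 = 0 ⇒ C1 = 39.
Therefore the extremal is
    y(x) = −(13/2) x^2 + 39 x + 5.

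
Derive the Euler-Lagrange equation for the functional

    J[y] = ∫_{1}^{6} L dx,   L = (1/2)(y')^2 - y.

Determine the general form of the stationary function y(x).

The Lagrangian is L = (1/2)(y')^2 - y.
∂L/∂y = -1.
∂L/∂y' = y'.
The Euler-Lagrange equation d/dx(∂L/∂y') − ∂L/∂y = 0 becomes:
    y'' + 1 = 0
General solution: y(x) = -x^2/2 + A x + B, where A and B are arbitrary constants fixed by the endpoint conditions.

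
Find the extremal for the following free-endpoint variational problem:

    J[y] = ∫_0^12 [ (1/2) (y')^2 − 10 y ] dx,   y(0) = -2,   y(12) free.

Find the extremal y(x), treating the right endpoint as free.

The Lagrangian L = (1/2) (y')^2 − 10 y gives
    ∂L/∂y = −10,   ∂L/∂y' = y'.
Euler-Lagrange: d/dx(y') − (−10) = 0, i.e. y'' + 10 = 0, so
    y(x) = −(10/2) x^2 + C1 x + C2.
Fixed left endpoint y(0) = -2 ⇒ C2 = -2.
The right endpoint x = 12 is free, so the natural (transversality) condition is ∂L/∂y' |_{x=12} = 0, i.e. y'(12) = 0.
Compute y'(x) = −10 x + C1, so y'(12) = −120 + C1 = 0 ⇒ C1 = 120.
Therefore the extremal is
    y(x) = −5 x^2 + 120 x − 2.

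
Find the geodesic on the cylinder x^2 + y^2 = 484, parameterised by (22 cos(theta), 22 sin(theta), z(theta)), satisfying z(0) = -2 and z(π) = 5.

Parameterise the cylinder of radius R = 22 as
    r(θ) = (22 cos θ, 22 sin θ, z(θ)).
The arc-length element is
    ds = sqrt(484 + (dz/dθ)^2) dθ,
so the Lagrangian is L = sqrt(484 + z'^2).
L depends on z' only, not on z or θ, so ∂L/∂z = 0 and
    ∂L/∂z' = z' / sqrt(484 + z'^2).
The Euler-Lagrange equation gives
    d/dθ( z' / sqrt(484 + z'^2) ) = 0,
so z' is constant. Integrating once:
    z(θ) = a θ + b,
a helix on the cylinder (a straight line when the cylinder is unrolled). The constants a, b are determined by the endpoint conditions.
With endpoint conditions z(0) = -2 and z(π) = 5: from z(0) = b we get b = -2, and a·π + -2 = 5 gives a = 7/π, so
    z(θ) = (7/π) θ − 2.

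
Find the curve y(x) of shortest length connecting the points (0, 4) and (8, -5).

Arc-length functional: J[y] = ∫ sqrt(1 + (y')^2) dx.
Lagrangian L = sqrt(1 + (y')^2) has no explicit y dependence, so ∂L/∂y = 0 and the Euler-Lagrange equation gives
    d/dx( y' / sqrt(1 + (y')^2) ) = 0  ⇒  y' / sqrt(1 + (y')^2) = const.
Hence y' is constant, so y(x) is affine.
Fitting the endpoints (0, 4) and (8, -5):
    slope m = ((-5) − 4) / (8 − 0) = -9/8,
    intercept c = 4 − m·0 = 4.
Extremal: y(x) = (-9/8) x + 4.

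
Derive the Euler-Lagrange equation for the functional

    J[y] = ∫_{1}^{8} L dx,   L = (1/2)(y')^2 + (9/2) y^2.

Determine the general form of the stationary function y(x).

The Lagrangian is L = (1/2)(y')^2 + (9/2) y^2.
∂L/∂y = 9y.
∂L/∂y' = y'.
The Euler-Lagrange equation d/dx(∂L/∂y') − ∂L/∂y = 0 becomes:
    y'' - 9 y = 0
General solution: y(x) = A e^(3x) + B e^(-3x), where A and B are arbitrary constants fixed by the endpoint conditions.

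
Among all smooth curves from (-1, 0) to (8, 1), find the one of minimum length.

Arc-length functional: J[y] = ∫ sqrt(1 + (y')^2) dx.
Lagrangian L = sqrt(1 + (y')^2) has no explicit y dependence, so ∂L/∂y = 0 and the Euler-Lagrange equation gives
    d/dx( y' / sqrt(1 + (y')^2) ) = 0  ⇒  y' / sqrt(1 + (y')^2) = const.
Hence y' is constant, so y(x) is affine.
Fitting the endpoints (-1, 0) and (8, 1):
    slope m = (1 − 0) / (8 − (-1)) = 1/9,
    intercept c = 0 − m·(-1) = 1/9.
Extremal: y(x) = (1/9) x + 1/9.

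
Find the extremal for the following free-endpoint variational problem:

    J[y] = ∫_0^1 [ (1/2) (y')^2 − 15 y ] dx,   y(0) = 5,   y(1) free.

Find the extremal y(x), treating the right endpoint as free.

The Lagrangian L = (1/2) (y')^2 − 15 y gives
    ∂L/∂y = −15,   ∂L/∂y' = y'.
Euler-Lagrange: d/dx(y') − (−15) = 0, i.e. y'' + 15 = 0, so
    y(x) = −(15/2) x^2 + C1 x + C2.
Fixed left endpoint y(0) = 5 ⇒ C2 = 5.
The right endpoint x = 1 is free, so the natural (transversality) condition is ∂L/∂y' |_{x=1} = 0, i.e. y'(1) = 0.
Compute y'(x) = −15 x + C1, so y'(1) = −15 + C1 = 0 ⇒ C1 = 15.
Therefore the extremal is
    y(x) = −(15/2) x^2 + 15 x + 5.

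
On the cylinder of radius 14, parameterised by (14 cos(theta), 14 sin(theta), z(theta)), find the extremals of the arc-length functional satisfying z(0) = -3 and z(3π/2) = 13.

Parameterise the cylinder of radius R = 14 as
    r(θ) = (14 cos θ, 14 sin θ, z(θ)).
The arc-length element is
    ds = sqrt(196 + (dz/dθ)^2) dθ,
so the Lagrangian is L = sqrt(196 + z'^2).
L depends on z' only, not on z or θ, so ∂L/∂z = 0 and
    ∂L/∂z' = z' / sqrt(196 + z'^2).
The Euler-Lagrange equation gives
    d/dθ( z' / sqrt(196 + z'^2) ) = 0,
so z' is constant. Integrating once:
    z(θ) = a θ + b,
a helix on the cylinder (a straight line when the cylinder is unrolled). The constants a, b are determined by the endpoint conditions.
With endpoint conditions z(0) = -3 and z(3π/2) = 13: from z(0) = b we get b = -3, and a·3π/2 + -3 = 13 gives a = 32/(3π), so
    z(θ) = (32/(3π)) θ − 3.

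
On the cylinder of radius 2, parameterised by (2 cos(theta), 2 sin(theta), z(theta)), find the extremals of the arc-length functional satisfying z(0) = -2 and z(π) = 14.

Parameterise the cylinder of radius R = 2 as
    r(θ) = (2 cos θ, 2 sin θ, z(θ)).
The arc-length element is
    ds = sqrt(4 + (dz/dθ)^2) dθ,
so the Lagrangian is L = sqrt(4 + z'^2).
L depends on z' only, not on z or θ, so ∂L/∂z = 0 and
    ∂L/∂z' = z' / sqrt(4 + z'^2).
The Euler-Lagrange equation gives
    d/dθ( z' / sqrt(4 + z'^2) ) = 0,
so z' is constant. Integrating once:
    z(θ) = a θ + b,
a helix on the cylinder (a straight line when the cylinder is unrolled). The constants a, b are determined by the endpoint conditions.
With endpoint conditions z(0) = -2 and z(π) = 14: from z(0) = b we get b = -2, and a·π + -2 = 14 gives a = 16/π, so
    z(θ) = (16/π) θ − 2.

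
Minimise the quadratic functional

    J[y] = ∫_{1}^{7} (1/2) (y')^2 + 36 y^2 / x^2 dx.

The Lagrangian is L = (1/2) (y')^2 + 36 y^2 / x^2.
Compute ∂L/∂y = 72y/x^2, ∂L/∂y' = y'.
The Euler-Lagrange equation d/dx(∂L/∂y') − ∂L/∂y = 0 reduces to
    y'' − 72/x^2 · y = 0  (x > 0).
Its general solution is
    y(x) = A x^9 + B x^(-8),
with A, B fixed by the endpoint conditions.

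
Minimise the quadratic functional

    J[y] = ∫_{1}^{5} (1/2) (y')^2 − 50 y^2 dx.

The Lagrangian is L = (1/2) (y')^2 − 50 y^2.
Compute ∂L/∂y = -100y, ∂L/∂y' = y'.
The Euler-Lagrange equation d/dx(∂L/∂y') − ∂L/∂y = 0 reduces to
    y'' + 100 y = 0.
Its general solution is
    y(x) = A sin(10x) + B cos(10x),
with A, B fixed by the endpoint conditions.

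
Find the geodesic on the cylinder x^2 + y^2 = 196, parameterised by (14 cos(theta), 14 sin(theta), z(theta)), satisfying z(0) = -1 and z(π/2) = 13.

Parameterise the cylinder of radius R = 14 as
    r(θ) = (14 cos θ, 14 sin θ, z(θ)).
The arc-length element is
    ds = sqrt(196 + (dz/dθ)^2) dθ,
so the Lagrangian is L = sqrt(196 + z'^2).
L depends on z' only, not on z or θ, so ∂L/∂z = 0 and
    ∂L/∂z' = z' / sqrt(196 + z'^2).
The Euler-Lagrange equation gives
    d/dθ( z' / sqrt(196 + z'^2) ) = 0,
so z' is constant. Integrating once:
    z(θ) = a θ + b,
a helix on the cylinder (a straight line when the cylinder is unrolled). The constants a, b are determined by the endpoint conditions.
With endpoint conditions z(0) = -1 and z(π/2) = 13: from z(0) = b we get b = -1, and a·π/2 + -1 = 13 gives a = 28/π, so
    z(θ) = (28/π) θ − 1.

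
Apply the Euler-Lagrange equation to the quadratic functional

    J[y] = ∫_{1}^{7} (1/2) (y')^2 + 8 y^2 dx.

The Lagrangian is L = (1/2) (y')^2 + 8 y^2.
Compute ∂L/∂y = 16y, ∂L/∂y' = y'.
The Euler-Lagrange equation d/dx(∂L/∂y') − ∂L/∂y = 0 reduces to
    y'' − 16 y = 0.
Its general solution is
    y(x) = A e^(4x) + B e^(−4x),
with A, B fixed by the endpoint conditions.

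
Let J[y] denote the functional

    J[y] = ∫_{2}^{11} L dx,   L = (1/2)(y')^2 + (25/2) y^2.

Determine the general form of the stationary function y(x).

The Lagrangian is L = (1/2)(y')^2 + (25/2) y^2.
∂L/∂y = 25y.
∂L/∂y' = y'.
The Euler-Lagrange equation d/dx(∂L/∂y') − ∂L/∂y = 0 becomes:
    y'' - 25 y = 0
General solution: y(x) = A e^(5x) + B e^(-5x), where A and B are arbitrary constants fixed by the endpoint conditions.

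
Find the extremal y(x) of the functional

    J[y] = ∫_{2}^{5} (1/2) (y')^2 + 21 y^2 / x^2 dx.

The Lagrangian is L = (1/2) (y')^2 + 21 y^2 / x^2.
Compute ∂L/∂y = 42y/x^2, ∂L/∂y' = y'.
The Euler-Lagrange equation d/dx(∂L/∂y') − ∂L/∂y = 0 reduces to
    y'' − 42/x^2 · y = 0  (x > 0).
Its general solution is
    y(x) = A x^7 + B x^(-6),
with A, B fixed by the endpoint conditions.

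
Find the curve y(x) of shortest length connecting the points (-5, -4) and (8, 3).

Arc-length functional: J[y] = ∫ sqrt(1 + (y')^2) dx.
Lagrangian L = sqrt(1 + (y')^2) has no explicit y dependence, so ∂L/∂y = 0 and the Euler-Lagrange equation gives
    d/dx( y' / sqrt(1 + (y')^2) ) = 0  ⇒  y' / sqrt(1 + (y')^2) = const.
Hence y' is constant, so y(x) is affine.
Fitting the endpoints (-5, -4) and (8, 3):
    slope m = (3 − (-4)) / (8 − (-5)) = 7/13,
    intercept c = (-4) − m·(-5) = -17/13.
Extremal: y(x) = (7/13) x - 17/13.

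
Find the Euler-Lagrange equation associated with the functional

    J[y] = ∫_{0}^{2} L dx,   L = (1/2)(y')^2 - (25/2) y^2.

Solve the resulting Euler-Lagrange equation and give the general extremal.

The Lagrangian is L = (1/2)(y')^2 - (25/2) y^2.
∂L/∂y = -25y.
∂L/∂y' = y'.
The Euler-Lagrange equation d/dx(∂L/∂y') − ∂L/∂y = 0 becomes:
    y'' + 25 y = 0
General solution: y(x) = A sin(5x) + B cos(5x), where A and B are arbitrary constants fixed by the endpoint conditions.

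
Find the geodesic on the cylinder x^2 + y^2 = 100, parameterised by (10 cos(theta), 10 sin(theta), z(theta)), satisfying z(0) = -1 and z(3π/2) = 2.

Parameterise the cylinder of radius R = 10 as
    r(θ) = (10 cos θ, 10 sin θ, z(θ)).
The arc-length element is
    ds = sqrt(100 + (dz/dθ)^2) dθ,
so the Lagrangian is L = sqrt(100 + z'^2).
L depends on z' only, not on z or θ, so ∂L/∂z = 0 and
    ∂L/∂z' = z' / sqrt(100 + z'^2).
The Euler-Lagrange equation gives
    d/dθ( z' / sqrt(100 + z'^2) ) = 0,
so z' is constant. Integrating once:
    z(θ) = a θ + b,
a helix on the cylinder (a straight line when the cylinder is unrolled). The constants a, b are determined by the endpoint conditions.
With endpoint conditions z(0) = -1 and z(3π/2) = 2: from z(0) = b we get b = -1, and a·3π/2 + -1 = 2 gives a = 2/π, so
    z(θ) = (2/π) θ − 1.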